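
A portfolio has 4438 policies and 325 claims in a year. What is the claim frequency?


frequency = claims / policies
= 325 / 4438
= 0.0732


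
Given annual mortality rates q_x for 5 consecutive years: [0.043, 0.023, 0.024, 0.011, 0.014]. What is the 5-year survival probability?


p_k = 1 - q_k for each year
Survival = product of (1 - q_k)
= 0.957 * 0.977 * 0.976 * 0.989 * 0.986
= 0.8899


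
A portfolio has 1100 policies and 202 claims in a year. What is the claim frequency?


frequency = claims / policies
= 202 / 1100
= 0.1836


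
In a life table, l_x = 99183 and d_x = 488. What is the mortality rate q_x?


q_x = d_x / l_x
= 488 / 99183
= 0.0049


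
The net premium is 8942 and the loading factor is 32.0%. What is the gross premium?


Gross = net * (1 + loading)
= 8942 * (1 + 0.32)
= 8942 * 1.32
= 11803.44


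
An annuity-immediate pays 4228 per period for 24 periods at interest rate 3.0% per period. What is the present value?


PV = PMT * (1 - (1+i)^(-n)) / i
= 4228 * (1 - (1+0.03)^(-24)) / 0.03
= 4228 * (1 - 0.491934) / 0.03
= 4228 * 16.935542
= 71603.4721


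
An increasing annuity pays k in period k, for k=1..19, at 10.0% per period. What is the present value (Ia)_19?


(Ia)_n = sum_{k=1}^{n} k * v^k, v = 1/(1+i)
v = 0.909091
Sum computed term by term:
(Ia)_19 = 60.9476


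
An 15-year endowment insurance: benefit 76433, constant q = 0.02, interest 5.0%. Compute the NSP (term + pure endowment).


Term component = 14079.7368
Pure endowment = 15_p_x * v^15 * benefit = 0.738569 * 0.481017 * 76433 = 27153.9213
NSP = 41233.6581


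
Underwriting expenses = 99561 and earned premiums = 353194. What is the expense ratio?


Expense ratio = expenses / premiums
= 99561 / 353194
= 0.2819


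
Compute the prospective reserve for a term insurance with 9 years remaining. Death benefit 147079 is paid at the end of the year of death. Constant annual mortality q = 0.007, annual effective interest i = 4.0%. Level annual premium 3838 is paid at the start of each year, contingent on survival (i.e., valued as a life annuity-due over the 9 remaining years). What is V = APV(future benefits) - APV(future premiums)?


v = 1/(1+i) = 0.961538
APV(future benefits) per unit = sum_{k=0}^{8} k_p_x * q * v^(k+1) = 0.050706
APV(future benefits) = 147079 * 0.050706 = 7457.8387
Life annuity-due factor ä_{x:9} = sum_{k=0}^{8} k_p_x * v^k = 7.533514
APV(future premiums) = 3838 * 7.533514 = 28913.628
V = 7457.8387 - 28913.628
= -21455.7893


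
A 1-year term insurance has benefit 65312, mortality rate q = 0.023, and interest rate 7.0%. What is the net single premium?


NSP = benefit * q * v
v = 1/(1+i) = 0.934579
NSP = 65312 * 0.023 * 0.934579
= 1403.9028


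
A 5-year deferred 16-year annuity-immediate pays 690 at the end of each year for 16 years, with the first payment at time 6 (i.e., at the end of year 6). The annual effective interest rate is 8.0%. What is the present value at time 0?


PV at time 5 of the 16-year annuity-immediate:
a_n = 690 * (1-(1+0.08)^(-16))/0.08 = 6107.4447
Discount back 5 years to time 0:
PV = 6107.4447 * (1+0.08)^(-5)
= 6107.4447 * 0.680583
= 4156.6243


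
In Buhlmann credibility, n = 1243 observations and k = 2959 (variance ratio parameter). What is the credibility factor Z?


Z = n / (n + k)
= 1243 / (1243 + 2959)
= 1243 / 4202
= 0.2958


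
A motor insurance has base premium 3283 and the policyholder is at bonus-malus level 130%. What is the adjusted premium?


adjusted = base * BM_level / 100
= 3283 * 130 / 100
= 3283 * 1.3
= 4267.9


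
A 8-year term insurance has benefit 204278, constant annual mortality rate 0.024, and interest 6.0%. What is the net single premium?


NSP = benefit * sum_{k=0}^{n-1} k_p_x * q * v^(k+1)
With constant q=0.024, v=0.943396
Sum = 0.138115
NSP = 204278 * 0.138115
= 28213.9032


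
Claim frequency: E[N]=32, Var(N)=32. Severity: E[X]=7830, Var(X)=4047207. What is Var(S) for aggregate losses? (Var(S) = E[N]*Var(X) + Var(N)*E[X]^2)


Var(S) = E[N]*Var(X) + Var(N)*E[X]^2
= 32*4047207 + 32*7830^2
= 129510624 + 1961884800
= 2.0914e+09


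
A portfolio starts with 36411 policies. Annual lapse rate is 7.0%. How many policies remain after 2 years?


remaining = initial * (1 - lapse)^years
= 36411 * (1 - 0.07)^2
= 36411 * 0.8649
= 31491.8739


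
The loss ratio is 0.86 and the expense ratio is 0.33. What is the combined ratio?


Combined ratio = loss ratio + expense ratio
= 0.86 + 0.33
= 1.19


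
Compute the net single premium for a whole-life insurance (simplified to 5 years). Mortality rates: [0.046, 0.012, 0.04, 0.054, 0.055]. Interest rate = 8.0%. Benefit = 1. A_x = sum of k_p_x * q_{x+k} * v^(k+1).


v = 0.925926
Year 0: k_p_x=1.0, q=0.046, term=0.042593
Year 1: k_p_x=0.954, q=0.012, term=0.009815
Year 2: k_p_x=0.942552, q=0.04, term=0.029929
Year 3: k_p_x=0.90485, q=0.054, term=0.035915
Year 4: k_p_x=0.855988, q=0.055, term=0.032041
A_x = 0.1503


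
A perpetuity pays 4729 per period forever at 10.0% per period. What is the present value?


PV = PMT / i
= 4729 / 0.1
= 47290.0


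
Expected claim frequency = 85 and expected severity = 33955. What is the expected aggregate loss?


E[S] = E[N] * E[X]
= 85 * 33955
= 2.8862e+06


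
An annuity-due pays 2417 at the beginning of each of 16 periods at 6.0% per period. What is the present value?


PV_due = PMT * (1-(1+i)^(-n))/i * (1+i)
PV_immediate = 24425.9489
PV_due = 24425.9489 * 1.06
= 25891.5058


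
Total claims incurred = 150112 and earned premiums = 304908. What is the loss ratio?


Loss ratio = claims / premiums
= 150112 / 304908
= 0.4923


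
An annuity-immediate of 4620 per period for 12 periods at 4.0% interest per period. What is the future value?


FV = PMT * ((1+i)^n - 1) / i
= 4620 * ((1.04)^12 - 1) / 0.04
= 4620 * (1.601032 - 1) / 0.04
= 69419.2212


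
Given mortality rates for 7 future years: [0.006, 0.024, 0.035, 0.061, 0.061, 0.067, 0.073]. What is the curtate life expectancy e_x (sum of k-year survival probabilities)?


e_x = sum_{k=1}^{n} k_p_x
k_p_x values:
  1_p_x = 0.994
  2_p_x = 0.970144
  3_p_x = 0.936189
  4_p_x = 0.879081
  5_p_x = 0.825457
  6_p_x = 0.770152
  7_p_x = 0.713931
e_x = 6.089


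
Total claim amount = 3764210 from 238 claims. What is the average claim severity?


severity = total / number
= 3764210 / 238
= 15816.0084


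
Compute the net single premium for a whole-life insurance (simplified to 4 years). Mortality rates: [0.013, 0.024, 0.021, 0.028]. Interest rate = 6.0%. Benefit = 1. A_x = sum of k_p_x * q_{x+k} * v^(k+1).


v = 0.943396
Year 0: k_p_x=1.0, q=0.013, term=0.012264
Year 1: k_p_x=0.987, q=0.024, term=0.021082
Year 2: k_p_x=0.963312, q=0.021, term=0.016985
Year 3: k_p_x=0.943082, q=0.028, term=0.020916
A_x = 0.0712


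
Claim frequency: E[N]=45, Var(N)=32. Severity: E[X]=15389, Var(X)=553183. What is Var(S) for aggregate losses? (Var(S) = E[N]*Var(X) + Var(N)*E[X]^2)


Var(S) = E[N]*Var(X) + Var(N)*E[X]^2
= 45*553183 + 32*15389^2
= 24893235 + 7578282272
= 7.6032e+09


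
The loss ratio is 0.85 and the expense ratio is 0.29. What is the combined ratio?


Combined ratio = loss ratio + expense ratio
= 0.85 + 0.29
= 1.14


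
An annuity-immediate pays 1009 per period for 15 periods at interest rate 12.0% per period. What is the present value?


PV = PMT * (1 - (1+i)^(-n)) / i
= 1009 * (1 - (1+0.12)^(-15)) / 0.12
= 1009 * (1 - 0.182696) / 0.12
= 1009 * 6.810864
= 6872.1623


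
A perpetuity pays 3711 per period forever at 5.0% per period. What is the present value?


PV = PMT / i
= 3711 / 0.05
= 74220.0


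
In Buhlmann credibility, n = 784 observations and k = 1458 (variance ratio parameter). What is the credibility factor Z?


Z = n / (n + k)
= 784 / (784 + 1458)
= 784 / 2242
= 0.3497


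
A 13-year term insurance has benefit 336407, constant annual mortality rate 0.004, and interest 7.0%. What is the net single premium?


NSP = benefit * sum_{k=0}^{n-1} k_p_x * q * v^(k+1)
With constant q=0.004, v=0.934579
Sum = 0.032762
NSP = 336407 * 0.032762
= 11021.4816


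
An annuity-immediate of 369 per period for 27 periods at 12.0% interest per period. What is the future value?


FV = PMT * ((1+i)^n - 1) / i
= 369 * ((1.12)^27 - 1) / 0.12
= 369 * (21.324881 - 1) / 0.12
= 62499.0084


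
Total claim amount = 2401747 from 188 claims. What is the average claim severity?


severity = total / number
= 2401747 / 188
= 12775.25


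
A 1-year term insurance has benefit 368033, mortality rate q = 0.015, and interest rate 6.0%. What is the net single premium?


NSP = benefit * q * v
v = 1/(1+i) = 0.943396
NSP = 368033 * 0.015 * 0.943396
= 5208.0142


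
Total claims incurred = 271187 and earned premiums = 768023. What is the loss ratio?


Loss ratio = claims / premiums
= 271187 / 768023
= 0.3531


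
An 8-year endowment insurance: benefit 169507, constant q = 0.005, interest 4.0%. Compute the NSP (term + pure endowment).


Term component = 5613.149
Pure endowment = 8_p_x * v^8 * benefit = 0.960693 * 0.73069 * 169507 = 118988.6588
NSP = 124601.8078


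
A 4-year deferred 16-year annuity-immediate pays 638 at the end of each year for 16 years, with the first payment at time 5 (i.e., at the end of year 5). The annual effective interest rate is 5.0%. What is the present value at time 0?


PV at time 4 of the 16-year annuity-immediate:
a_n = 638 * (1-(1+0.05)^(-16))/0.05 = 6914.497
Discount back 4 years to time 0:
PV = 6914.497 * (1+0.05)^(-4)
= 6914.497 * 0.822702
= 5688.5738


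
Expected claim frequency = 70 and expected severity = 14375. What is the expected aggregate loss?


E[S] = E[N] * E[X]
= 70 * 14375
= 1.0062e+06


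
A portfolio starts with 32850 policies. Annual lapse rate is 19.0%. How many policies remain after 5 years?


remaining = initial * (1 - lapse)^years
= 32850 * (1 - 0.19)^5
= 32850 * 0.348678
= 11454.0868


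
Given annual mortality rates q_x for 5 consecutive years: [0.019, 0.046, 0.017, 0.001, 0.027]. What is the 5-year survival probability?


p_k = 1 - q_k for each year
Survival = product of (1 - q_k)
= 0.981 * 0.954 * 0.983 * 0.999 * 0.973
= 0.8942


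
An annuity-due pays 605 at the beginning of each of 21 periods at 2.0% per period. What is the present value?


PV_due = PMT * (1-(1+i)^(-n))/i * (1+i)
PV_immediate = 10291.7815
PV_due = 10291.7815 * 1.02
= 10497.6172


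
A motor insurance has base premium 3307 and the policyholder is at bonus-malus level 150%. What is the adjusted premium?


adjusted = base * BM_level / 100
= 3307 * 150 / 100
= 3307 * 1.5
= 4960.5


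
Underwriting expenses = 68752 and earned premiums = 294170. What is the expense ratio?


Expense ratio = expenses / premiums
= 68752 / 294170
= 0.2337


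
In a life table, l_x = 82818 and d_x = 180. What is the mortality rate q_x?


q_x = d_x / l_x
= 180 / 82818
= 0.0022


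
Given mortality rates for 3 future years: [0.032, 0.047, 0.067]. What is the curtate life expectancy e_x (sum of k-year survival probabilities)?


e_x = sum_{k=1}^{n} k_p_x
k_p_x values:
  1_p_x = 0.968
  2_p_x = 0.922504
  3_p_x = 0.860696
e_x = 2.7512


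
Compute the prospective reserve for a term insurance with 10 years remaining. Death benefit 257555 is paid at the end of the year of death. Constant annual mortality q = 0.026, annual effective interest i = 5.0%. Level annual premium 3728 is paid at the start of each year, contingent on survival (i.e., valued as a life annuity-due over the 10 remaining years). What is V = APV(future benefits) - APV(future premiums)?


v = 1/(1+i) = 0.952381
APV(future benefits) per unit = sum_{k=0}^{9} k_p_x * q * v^(k+1) = 0.180723
APV(future benefits) = 257555 * 0.180723 = 46546.0613
Life annuity-due factor ä_{x:10} = sum_{k=0}^{9} k_p_x * v^k = 7.298421
APV(future premiums) = 3728 * 7.298421 = 27208.513
V = 46546.0613 - 27208.513
= 19337.5484


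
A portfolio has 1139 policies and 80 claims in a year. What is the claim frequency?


frequency = claims / policies
= 80 / 1139
= 0.0702


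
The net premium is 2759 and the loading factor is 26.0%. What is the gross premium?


Gross = net * (1 + loading)
= 2759 * (1 + 0.26)
= 2759 * 1.26
= 3476.34


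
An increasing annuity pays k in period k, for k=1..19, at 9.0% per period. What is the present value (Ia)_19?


(Ia)_n = sum_{k=1}^{n} k * v^k, v = 1/(1+i)
v = 0.917431
Sum computed term by term:
(Ia)_19 = 67.3369


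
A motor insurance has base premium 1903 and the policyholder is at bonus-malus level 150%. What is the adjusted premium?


adjusted = base * BM_level / 100
= 1903 * 150 / 100
= 1903 * 1.5
= 2854.5


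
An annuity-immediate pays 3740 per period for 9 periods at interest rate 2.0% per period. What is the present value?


PV = PMT * (1 - (1+i)^(-n)) / i
= 3740 * (1 - (1+0.02)^(-9)) / 0.02
= 3740 * (1 - 0.836755) / 0.02
= 3740 * 8.162237
= 30526.7653


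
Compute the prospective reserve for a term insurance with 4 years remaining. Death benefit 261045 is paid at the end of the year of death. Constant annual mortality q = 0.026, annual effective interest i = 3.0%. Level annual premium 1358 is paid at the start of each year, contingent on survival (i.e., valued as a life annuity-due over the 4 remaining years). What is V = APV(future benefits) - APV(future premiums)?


v = 1/(1+i) = 0.970874
APV(future benefits) per unit = sum_{k=0}^{3} k_p_x * q * v^(k+1) = 0.093031
APV(future benefits) = 261045 * 0.093031 = 24285.2166
Life annuity-due factor ä_{x:4} = sum_{k=0}^{3} k_p_x * v^k = 3.68545
APV(future premiums) = 1358 * 3.68545 = 5004.8406
V = 24285.2166 - 5004.8406
= 19280.376


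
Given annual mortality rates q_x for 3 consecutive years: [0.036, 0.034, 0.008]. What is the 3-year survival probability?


p_k = 1 - q_k for each year
Survival = product of (1 - q_k)
= 0.964 * 0.966 * 0.992
= 0.9238


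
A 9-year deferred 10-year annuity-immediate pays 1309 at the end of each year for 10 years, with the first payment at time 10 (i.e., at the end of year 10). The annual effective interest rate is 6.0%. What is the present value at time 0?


PV at time 9 of the 10-year annuity-immediate:
a_n = 1309 * (1-(1+0.06)^(-10))/0.06 = 9634.354
Discount back 9 years to time 0:
PV = 9634.354 * (1+0.06)^(-9)
= 9634.354 * 0.591898
= 5702.5593


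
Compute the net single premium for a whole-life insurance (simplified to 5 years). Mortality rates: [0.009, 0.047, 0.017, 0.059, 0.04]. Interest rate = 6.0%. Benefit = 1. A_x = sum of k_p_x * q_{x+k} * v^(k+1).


v = 0.943396
Year 0: k_p_x=1.0, q=0.009, term=0.008491
Year 1: k_p_x=0.991, q=0.047, term=0.041453
Year 2: k_p_x=0.944423, q=0.017, term=0.01348
Year 3: k_p_x=0.928368, q=0.059, term=0.043386
Year 4: k_p_x=0.873594, q=0.04, term=0.026112
A_x = 0.1329


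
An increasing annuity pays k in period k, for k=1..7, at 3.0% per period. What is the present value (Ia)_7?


(Ia)_n = sum_{k=1}^{n} k * v^k, v = 1/(1+i)
v = 0.970874
Sum computed term by term:
(Ia)_7 = 24.185


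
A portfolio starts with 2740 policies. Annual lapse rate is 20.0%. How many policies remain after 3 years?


remaining = initial * (1 - lapse)^years
= 2740 * (1 - 0.2)^3
= 2740 * 0.512
= 1402.88


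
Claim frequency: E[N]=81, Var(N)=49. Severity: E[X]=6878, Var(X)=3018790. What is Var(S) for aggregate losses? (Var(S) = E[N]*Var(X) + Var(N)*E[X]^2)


Var(S) = E[N]*Var(X) + Var(N)*E[X]^2
= 81*3018790 + 49*6878^2
= 244521990 + 2318037316
= 2.5626e+09


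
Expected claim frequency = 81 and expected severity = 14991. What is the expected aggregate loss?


E[S] = E[N] * E[X]
= 81 * 14991
= 1.2143e+06


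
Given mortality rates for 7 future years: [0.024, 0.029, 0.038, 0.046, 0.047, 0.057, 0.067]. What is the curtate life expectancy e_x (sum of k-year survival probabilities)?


e_x = sum_{k=1}^{n} k_p_x
k_p_x values:
  1_p_x = 0.976
  2_p_x = 0.947696
  3_p_x = 0.911684
  4_p_x = 0.869746
  5_p_x = 0.828868
  6_p_x = 0.781623
  7_p_x = 0.729254
e_x = 6.0449


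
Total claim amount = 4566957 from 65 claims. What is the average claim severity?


severity = total / number
= 4566957 / 65
= 70260.8769


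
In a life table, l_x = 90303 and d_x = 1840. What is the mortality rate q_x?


q_x = d_x / l_x
= 1840 / 90303
= 0.0204


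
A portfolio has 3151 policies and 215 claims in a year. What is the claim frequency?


frequency = claims / policies
= 215 / 3151
= 0.0682


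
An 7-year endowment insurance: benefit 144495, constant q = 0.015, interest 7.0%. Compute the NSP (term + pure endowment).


Term component = 11213.7204
Pure endowment = 7_p_x * v^7 * benefit = 0.899609 * 0.62275 * 144495 = 80950.5845
NSP = 92164.3049


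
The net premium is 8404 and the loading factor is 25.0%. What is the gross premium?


Gross = net * (1 + loading)
= 8404 * (1 + 0.25)
= 8404 * 1.25
= 10505.0


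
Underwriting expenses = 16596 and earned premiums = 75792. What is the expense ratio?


Expense ratio = expenses / premiums
= 16596 / 75792
= 0.219


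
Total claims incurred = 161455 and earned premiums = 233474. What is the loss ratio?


Loss ratio = claims / premiums
= 161455 / 233474
= 0.6915


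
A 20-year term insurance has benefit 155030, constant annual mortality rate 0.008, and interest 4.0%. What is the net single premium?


NSP = benefit * sum_{k=0}^{n-1} k_p_x * q * v^(k+1)
With constant q=0.008, v=0.961538
Sum = 0.10189
NSP = 155030 * 0.10189
= 15796.0804


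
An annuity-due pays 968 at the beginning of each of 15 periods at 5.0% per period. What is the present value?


PV_due = PMT * (1-(1+i)^(-n))/i * (1+i)
PV_immediate = 10047.509
PV_due = 10047.509 * 1.05
= 10549.8844


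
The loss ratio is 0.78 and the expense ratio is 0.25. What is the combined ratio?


Combined ratio = loss ratio + expense ratio
= 0.78 + 0.25
= 1.03


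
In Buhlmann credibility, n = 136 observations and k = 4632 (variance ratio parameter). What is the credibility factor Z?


Z = n / (n + k)
= 136 / (136 + 4632)
= 136 / 4768
= 0.0285


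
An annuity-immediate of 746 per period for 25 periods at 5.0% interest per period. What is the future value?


FV = PMT * ((1+i)^n - 1) / i
= 746 * ((1.05)^25 - 1) / 0.05
= 746 * (3.386355 - 1) / 0.05
= 35604.4157


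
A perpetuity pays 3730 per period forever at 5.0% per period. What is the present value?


PV = PMT / i
= 3730 / 0.05
= 74600.0


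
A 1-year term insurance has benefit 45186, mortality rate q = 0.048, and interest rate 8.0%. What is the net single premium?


NSP = benefit * q * v
v = 1/(1+i) = 0.925926
NSP = 45186 * 0.048 * 0.925926
= 2008.2667


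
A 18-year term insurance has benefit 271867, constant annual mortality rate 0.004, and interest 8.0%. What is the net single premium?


NSP = benefit * sum_{k=0}^{n-1} k_p_x * q * v^(k+1)
With constant q=0.004, v=0.925926
Sum = 0.036532
NSP = 271867 * 0.036532
= 9931.8086


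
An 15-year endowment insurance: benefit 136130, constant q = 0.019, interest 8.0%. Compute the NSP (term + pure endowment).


Term component = 19949.3375
Pure endowment = 15_p_x * v^15 * benefit = 0.749955 * 0.315242 * 136130 = 32183.4519
NSP = 52132.7894


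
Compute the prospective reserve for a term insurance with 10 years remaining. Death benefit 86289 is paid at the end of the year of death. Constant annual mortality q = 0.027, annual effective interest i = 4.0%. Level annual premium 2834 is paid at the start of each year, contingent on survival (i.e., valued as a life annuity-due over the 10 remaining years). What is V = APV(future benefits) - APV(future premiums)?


v = 1/(1+i) = 0.961538
APV(future benefits) per unit = sum_{k=0}^{9} k_p_x * q * v^(k+1) = 0.195931
APV(future benefits) = 86289 * 0.195931 = 16906.6823
Life annuity-due factor ä_{x:10} = sum_{k=0}^{9} k_p_x * v^k = 7.546968
APV(future premiums) = 2834 * 7.546968 = 21388.1084
V = 16906.6823 - 21388.1084
= -4481.4261


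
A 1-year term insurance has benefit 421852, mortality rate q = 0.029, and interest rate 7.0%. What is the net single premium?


NSP = benefit * q * v
v = 1/(1+i) = 0.934579
NSP = 421852 * 0.029 * 0.934579
= 11433.372


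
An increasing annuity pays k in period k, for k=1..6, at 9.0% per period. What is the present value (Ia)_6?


(Ia)_n = sum_{k=1}^{n} k * v^k, v = 1/(1+i)
v = 0.917431
Sum computed term by term:
(Ia)_6 = 14.5783


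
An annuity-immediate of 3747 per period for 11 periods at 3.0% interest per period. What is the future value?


FV = PMT * ((1+i)^n - 1) / i
= 3747 * ((1.03)^11 - 1) / 0.03
= 3747 * (1.384234 - 1) / 0.03
= 47990.8105


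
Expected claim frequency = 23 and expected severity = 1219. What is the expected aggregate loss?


E[S] = E[N] * E[X]
= 23 * 1219
= 28037


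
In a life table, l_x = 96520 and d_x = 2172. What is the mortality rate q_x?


q_x = d_x / l_x
= 2172 / 96520
= 0.0225


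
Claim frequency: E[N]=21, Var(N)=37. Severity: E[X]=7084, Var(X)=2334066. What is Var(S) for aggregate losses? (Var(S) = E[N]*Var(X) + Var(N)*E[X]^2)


Var(S) = E[N]*Var(X) + Var(N)*E[X]^2
= 21*2334066 + 37*7084^2
= 49015386 + 1856773072
= 1.9058e+09


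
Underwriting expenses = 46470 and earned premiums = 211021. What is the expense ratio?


Expense ratio = expenses / premiums
= 46470 / 211021
= 0.2202


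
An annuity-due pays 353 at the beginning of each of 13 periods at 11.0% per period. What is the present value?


PV_due = PMT * (1-(1+i)^(-n))/i * (1+i)
PV_immediate = 2382.7043
PV_due = 2382.7043 * 1.11
= 2644.8017


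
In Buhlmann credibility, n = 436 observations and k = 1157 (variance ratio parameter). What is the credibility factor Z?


Z = n / (n + k)
= 436 / (436 + 1157)
= 436 / 1593
= 0.2737


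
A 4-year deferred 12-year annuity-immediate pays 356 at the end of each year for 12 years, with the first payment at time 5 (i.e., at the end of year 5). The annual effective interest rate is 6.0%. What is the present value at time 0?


PV at time 4 of the 12-year annuity-immediate:
a_n = 356 * (1-(1+0.06)^(-12))/0.06 = 2984.6484
Discount back 4 years to time 0:
PV = 2984.6484 * (1+0.06)^(-4)
= 2984.6484 * 0.792094
= 2364.1211


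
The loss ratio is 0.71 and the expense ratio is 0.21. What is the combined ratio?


Combined ratio = loss ratio + expense ratio
= 0.71 + 0.21
= 0.92


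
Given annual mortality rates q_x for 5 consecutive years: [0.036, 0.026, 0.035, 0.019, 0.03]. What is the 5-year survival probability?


p_k = 1 - q_k for each year
Survival = product of (1 - q_k)
= 0.964 * 0.974 * 0.965 * 0.981 * 0.97
= 0.8622


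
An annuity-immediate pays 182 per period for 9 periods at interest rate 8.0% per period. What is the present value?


PV = PMT * (1 - (1+i)^(-n)) / i
= 182 * (1 - (1+0.08)^(-9)) / 0.08
= 182 * (1 - 0.500249) / 0.08
= 182 * 6.246888
= 1136.9336


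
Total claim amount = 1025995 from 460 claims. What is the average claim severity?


severity = total / number
= 1025995 / 460
= 2230.4239


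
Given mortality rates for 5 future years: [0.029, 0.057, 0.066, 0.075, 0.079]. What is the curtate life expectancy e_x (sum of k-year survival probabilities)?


e_x = sum_{k=1}^{n} k_p_x
k_p_x values:
  1_p_x = 0.971
  2_p_x = 0.915653
  3_p_x = 0.85522
  4_p_x = 0.791078
  5_p_x = 0.728583
e_x = 4.2615


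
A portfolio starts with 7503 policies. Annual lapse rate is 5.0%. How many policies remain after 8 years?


remaining = initial * (1 - lapse)^years
= 7503 * (1 - 0.05)^8
= 7503 * 0.66342
= 4977.6435


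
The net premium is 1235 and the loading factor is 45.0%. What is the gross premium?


Gross = net * (1 + loading)
= 1235 * (1 + 0.45)
= 1235 * 1.45
= 1790.75


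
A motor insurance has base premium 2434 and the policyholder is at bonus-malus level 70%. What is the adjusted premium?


adjusted = base * BM_level / 100
= 2434 * 70 / 100
= 2434 * 0.7
= 1703.8


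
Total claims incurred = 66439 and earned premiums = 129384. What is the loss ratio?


Loss ratio = claims / premiums
= 66439 / 129384
= 0.5135


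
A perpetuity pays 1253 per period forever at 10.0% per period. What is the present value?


PV = PMT / i
= 1253 / 0.1
= 12530.0


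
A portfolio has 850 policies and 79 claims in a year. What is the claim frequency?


frequency = claims / policies
= 79 / 850
= 0.0929


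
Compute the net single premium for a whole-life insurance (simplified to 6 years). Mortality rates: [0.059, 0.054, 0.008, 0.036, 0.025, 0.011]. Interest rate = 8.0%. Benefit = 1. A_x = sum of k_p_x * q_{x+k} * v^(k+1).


v = 0.925926
Year 0: k_p_x=1.0, q=0.059, term=0.05463
Year 1: k_p_x=0.941, q=0.054, term=0.043565
Year 2: k_p_x=0.890186, q=0.008, term=0.005653
Year 3: k_p_x=0.883065, q=0.036, term=0.023367
Year 4: k_p_x=0.851274, q=0.025, term=0.014484
Year 5: k_p_x=0.829992, q=0.011, term=0.005753
A_x = 0.1475


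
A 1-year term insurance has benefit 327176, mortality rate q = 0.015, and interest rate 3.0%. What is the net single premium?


NSP = benefit * q * v
v = 1/(1+i) = 0.970874
NSP = 327176 * 0.015 * 0.970874
= 4764.699


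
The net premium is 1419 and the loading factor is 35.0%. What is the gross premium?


Gross = net * (1 + loading)
= 1419 * (1 + 0.35)
= 1419 * 1.35
= 1915.65


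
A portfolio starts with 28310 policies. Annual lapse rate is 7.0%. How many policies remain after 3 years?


remaining = initial * (1 - lapse)^years
= 28310 * (1 - 0.07)^3
= 28310 * 0.804357
= 22771.3467


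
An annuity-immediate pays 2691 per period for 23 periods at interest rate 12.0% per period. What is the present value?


PV = PMT * (1 - (1+i)^(-n)) / i
= 2691 * (1 - (1+0.12)^(-23)) / 0.12
= 2691 * (1 - 0.073788) / 0.12
= 2691 * 7.718434
= 20770.3051


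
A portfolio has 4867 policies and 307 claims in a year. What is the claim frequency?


frequency = claims / policies
= 307 / 4867
= 0.0631


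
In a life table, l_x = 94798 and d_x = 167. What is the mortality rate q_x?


q_x = d_x / l_x
= 167 / 94798
= 0.0018


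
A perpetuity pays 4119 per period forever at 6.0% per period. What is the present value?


PV = PMT / i
= 4119 / 0.06
= 68650.0


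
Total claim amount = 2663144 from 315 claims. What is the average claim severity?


severity = total / number
= 2663144 / 315
= 8454.4254


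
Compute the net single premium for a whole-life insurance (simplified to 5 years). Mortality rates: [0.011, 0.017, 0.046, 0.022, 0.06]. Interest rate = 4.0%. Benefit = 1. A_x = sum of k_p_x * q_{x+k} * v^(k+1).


v = 0.961538
Year 0: k_p_x=1.0, q=0.011, term=0.010577
Year 1: k_p_x=0.989, q=0.017, term=0.015545
Year 2: k_p_x=0.972187, q=0.046, term=0.039756
Year 3: k_p_x=0.927466, q=0.022, term=0.017442
Year 4: k_p_x=0.907062, q=0.06, term=0.044732
A_x = 0.1281


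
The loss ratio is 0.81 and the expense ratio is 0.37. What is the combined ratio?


Combined ratio = loss ratio + expense ratio
= 0.81 + 0.37
= 1.18


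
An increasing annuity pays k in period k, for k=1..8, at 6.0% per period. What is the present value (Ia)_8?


(Ia)_n = sum_{k=1}^{n} k * v^k, v = 1/(1+i)
v = 0.943396
Sum computed term by term:
(Ia)_8 = 26.0514


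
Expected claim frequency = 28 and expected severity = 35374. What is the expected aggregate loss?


E[S] = E[N] * E[X]
= 28 * 35374
= 990472


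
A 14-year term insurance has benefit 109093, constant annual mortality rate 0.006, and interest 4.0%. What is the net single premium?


NSP = benefit * sum_{k=0}^{n-1} k_p_x * q * v^(k+1)
With constant q=0.006, v=0.961538
Sum = 0.061198
NSP = 109093 * 0.061198
= 6676.2878


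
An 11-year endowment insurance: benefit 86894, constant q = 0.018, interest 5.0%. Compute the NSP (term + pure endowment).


Term component = 11988.5604
Pure endowment = 11_p_x * v^11 * benefit = 0.818892 * 0.584679 * 86894 = 41603.8829
NSP = 53592.4433


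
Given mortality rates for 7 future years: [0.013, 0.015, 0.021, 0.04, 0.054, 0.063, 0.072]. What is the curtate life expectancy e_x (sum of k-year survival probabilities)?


e_x = sum_{k=1}^{n} k_p_x
k_p_x values:
  1_p_x = 0.987
  2_p_x = 0.972195
  3_p_x = 0.951779
  4_p_x = 0.913708
  5_p_x = 0.864368
  6_p_x = 0.809912
  7_p_x = 0.751599
e_x = 6.2506


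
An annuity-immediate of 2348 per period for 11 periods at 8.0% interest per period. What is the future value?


FV = PMT * ((1+i)^n - 1) / i
= 2348 * ((1.08)^11 - 1) / 0.08
= 2348 * (2.331639 - 1) / 0.08
= 39083.6046


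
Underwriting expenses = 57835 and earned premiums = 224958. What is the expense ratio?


Expense ratio = expenses / premiums
= 57835 / 224958
= 0.2571


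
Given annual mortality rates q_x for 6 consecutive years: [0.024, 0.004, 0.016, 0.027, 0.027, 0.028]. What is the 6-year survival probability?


p_k = 1 - q_k for each year
Survival = product of (1 - q_k)
= 0.976 * 0.996 * 0.984 * 0.973 * 0.973 * 0.972
= 0.8802


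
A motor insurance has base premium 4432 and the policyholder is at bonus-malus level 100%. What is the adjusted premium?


adjusted = base * BM_level / 100
= 4432 * 100 / 100
= 4432 * 1.0
= 4432.0


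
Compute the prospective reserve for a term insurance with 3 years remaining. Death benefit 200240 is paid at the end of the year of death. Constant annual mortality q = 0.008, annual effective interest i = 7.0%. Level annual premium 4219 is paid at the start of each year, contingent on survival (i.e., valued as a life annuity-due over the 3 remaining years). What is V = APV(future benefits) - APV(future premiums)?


v = 1/(1+i) = 0.934579
APV(future benefits) per unit = sum_{k=0}^{2} k_p_x * q * v^(k+1) = 0.020835
APV(future benefits) = 200240 * 0.020835 = 4171.9123
Life annuity-due factor ä_{x:3} = sum_{k=0}^{2} k_p_x * v^k = 2.786622
APV(future premiums) = 4219 * 2.786622 = 11756.76
V = 4171.9123 - 11756.76
= -7584.8476


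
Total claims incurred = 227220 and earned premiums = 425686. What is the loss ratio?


Loss ratio = claims / premiums
= 227220 / 425686
= 0.5338


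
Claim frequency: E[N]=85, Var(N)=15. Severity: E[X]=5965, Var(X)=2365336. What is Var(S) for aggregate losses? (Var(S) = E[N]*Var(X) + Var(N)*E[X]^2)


Var(S) = E[N]*Var(X) + Var(N)*E[X]^2
= 85*2365336 + 15*5965^2
= 201053560 + 533718375
= 7.3477e+08


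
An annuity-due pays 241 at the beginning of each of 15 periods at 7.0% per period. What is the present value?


PV_due = PMT * (1-(1+i)^(-n))/i * (1+i)
PV_immediate = 2195.0073
PV_due = 2195.0073 * 1.07
= 2348.6578


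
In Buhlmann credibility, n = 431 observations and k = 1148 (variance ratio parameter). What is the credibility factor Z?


Z = n / (n + k)
= 431 / (431 + 1148)
= 431 / 1579
= 0.273


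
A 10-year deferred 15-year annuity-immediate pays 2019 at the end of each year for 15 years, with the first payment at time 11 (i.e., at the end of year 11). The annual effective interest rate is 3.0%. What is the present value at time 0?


PV at time 10 of the 15-year annuity-immediate:
a_n = 2019 * (1-(1+0.03)^(-15))/0.03 = 24102.6909
Discount back 10 years to time 0:
PV = 24102.6909 * (1+0.03)^(-10)
= 24102.6909 * 0.744094
= 17934.6657


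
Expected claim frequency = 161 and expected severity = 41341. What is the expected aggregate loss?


E[S] = E[N] * E[X]
= 161 * 41341
= 6.6559e+06


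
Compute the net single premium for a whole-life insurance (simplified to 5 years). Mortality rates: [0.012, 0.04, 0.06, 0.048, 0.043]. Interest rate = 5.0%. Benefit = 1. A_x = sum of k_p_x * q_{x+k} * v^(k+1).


v = 0.952381
Year 0: k_p_x=1.0, q=0.012, term=0.011429
Year 1: k_p_x=0.988, q=0.04, term=0.035846
Year 2: k_p_x=0.94848, q=0.06, term=0.04916
Year 3: k_p_x=0.891571, q=0.048, term=0.035208
Year 4: k_p_x=0.848776, q=0.043, term=0.028597
A_x = 0.1602


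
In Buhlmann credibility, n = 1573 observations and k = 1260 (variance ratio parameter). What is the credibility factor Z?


Z = n / (n + k)
= 1573 / (1573 + 1260)
= 1573 / 2833
= 0.5552


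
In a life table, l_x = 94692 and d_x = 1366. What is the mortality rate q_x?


q_x = d_x / l_x
= 1366 / 94692
= 0.0144


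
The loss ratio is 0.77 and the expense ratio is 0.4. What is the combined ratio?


Combined ratio = loss ratio + expense ratio
= 0.77 + 0.4
= 1.17


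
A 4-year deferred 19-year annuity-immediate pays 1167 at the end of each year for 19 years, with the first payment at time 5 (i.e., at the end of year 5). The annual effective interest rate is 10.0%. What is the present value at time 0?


PV at time 4 of the 19-year annuity-immediate:
a_n = 1167 * (1-(1+0.1)^(-19))/0.1 = 9761.8617
Discount back 4 years to time 0:
PV = 9761.8617 * (1+0.1)^(-4)
= 9761.8617 * 0.683013
= 6667.4829


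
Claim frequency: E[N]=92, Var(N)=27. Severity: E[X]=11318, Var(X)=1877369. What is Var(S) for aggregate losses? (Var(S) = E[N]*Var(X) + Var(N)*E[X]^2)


Var(S) = E[N]*Var(X) + Var(N)*E[X]^2
= 92*1877369 + 27*11318^2
= 172717948 + 3458622348
= 3.6313e+09


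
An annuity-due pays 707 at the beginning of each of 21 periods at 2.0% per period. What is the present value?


PV_due = PMT * (1-(1+i)^(-n))/i * (1+i)
PV_immediate = 12026.9249
PV_due = 12026.9249 * 1.02
= 12267.4634


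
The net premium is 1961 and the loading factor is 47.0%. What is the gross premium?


Gross = net * (1 + loading)
= 1961 * (1 + 0.47)
= 1961 * 1.47
= 2882.67


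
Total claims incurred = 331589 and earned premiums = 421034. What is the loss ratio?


Loss ratio = claims / premiums
= 331589 / 421034
= 0.7876


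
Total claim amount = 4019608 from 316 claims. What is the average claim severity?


severity = total / number
= 4019608 / 316
= 12720.2785


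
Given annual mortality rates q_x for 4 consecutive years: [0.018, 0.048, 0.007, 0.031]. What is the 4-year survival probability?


p_k = 1 - q_k for each year
Survival = product of (1 - q_k)
= 0.982 * 0.952 * 0.993 * 0.969
= 0.8995


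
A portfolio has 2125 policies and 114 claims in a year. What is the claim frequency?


frequency = claims / policies
= 114 / 2125
= 0.0536


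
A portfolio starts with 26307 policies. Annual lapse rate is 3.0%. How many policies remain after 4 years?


remaining = initial * (1 - lapse)^years
= 26307 * (1 - 0.03)^4
= 26307 * 0.885293
= 23289.398


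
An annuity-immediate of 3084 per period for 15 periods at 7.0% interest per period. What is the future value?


FV = PMT * ((1+i)^n - 1) / i
= 3084 * ((1.07)^15 - 1) / 0.07
= 3084 * (2.759032 - 1) / 0.07
= 77497.9039


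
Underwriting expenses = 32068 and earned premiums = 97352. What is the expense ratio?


Expense ratio = expenses / premiums
= 32068 / 97352
= 0.3294


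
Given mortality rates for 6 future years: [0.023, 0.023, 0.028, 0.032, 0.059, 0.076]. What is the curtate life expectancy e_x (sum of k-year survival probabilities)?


e_x = sum_{k=1}^{n} k_p_x
k_p_x values:
  1_p_x = 0.977
  2_p_x = 0.954529
  3_p_x = 0.927802
  4_p_x = 0.898113
  5_p_x = 0.845124
  6_p_x = 0.780894
e_x = 5.3835


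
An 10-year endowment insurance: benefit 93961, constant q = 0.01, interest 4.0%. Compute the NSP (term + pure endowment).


Term component = 7310.7648
Pure endowment = 10_p_x * v^10 * benefit = 0.904382 * 0.675564 * 93961 = 57407.176
NSP = 64717.9408


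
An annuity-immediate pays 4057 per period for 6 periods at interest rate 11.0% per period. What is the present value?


PV = PMT * (1 - (1+i)^(-n)) / i
= 4057 * (1 - (1+0.11)^(-6)) / 0.11
= 4057 * (1 - 0.534641) / 0.11
= 4057 * 4.230538
= 17163.2921


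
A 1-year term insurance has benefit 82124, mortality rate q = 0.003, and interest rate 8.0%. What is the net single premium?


NSP = benefit * q * v
v = 1/(1+i) = 0.925926
NSP = 82124 * 0.003 * 0.925926
= 228.1222


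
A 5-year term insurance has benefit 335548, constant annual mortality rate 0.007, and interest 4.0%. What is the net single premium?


NSP = benefit * sum_{k=0}^{n-1} k_p_x * q * v^(k+1)
With constant q=0.007, v=0.961538
Sum = 0.030746
NSP = 335548 * 0.030746
= 10316.9077


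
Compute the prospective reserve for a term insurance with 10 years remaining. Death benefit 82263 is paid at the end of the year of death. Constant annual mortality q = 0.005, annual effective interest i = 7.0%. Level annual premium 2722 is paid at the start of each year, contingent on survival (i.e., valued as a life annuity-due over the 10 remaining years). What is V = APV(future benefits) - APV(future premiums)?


v = 1/(1+i) = 0.934579
APV(future benefits) per unit = sum_{k=0}^{9} k_p_x * q * v^(k+1) = 0.034434
APV(future benefits) = 82263 * 0.034434 = 2832.6104
Life annuity-due factor ä_{x:10} = sum_{k=0}^{9} k_p_x * v^k = 7.368788
APV(future premiums) = 2722 * 7.368788 = 20057.8412
V = 2832.6104 - 20057.8412
= -17225.2308


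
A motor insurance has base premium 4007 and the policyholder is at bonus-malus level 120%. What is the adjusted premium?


adjusted = base * BM_level / 100
= 4007 * 120 / 100
= 4007 * 1.2
= 4808.4


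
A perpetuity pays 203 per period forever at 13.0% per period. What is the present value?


PV = PMT / i
= 203 / 0.13
= 1561.5385


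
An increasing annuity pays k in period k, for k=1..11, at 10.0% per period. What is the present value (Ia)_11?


(Ia)_n = sum_{k=1}^{n} k * v^k, v = 1/(1+i)
v = 0.909091
Sum computed term by term:
(Ia)_11 = 32.8913


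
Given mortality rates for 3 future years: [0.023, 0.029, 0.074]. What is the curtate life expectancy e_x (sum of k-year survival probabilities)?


e_x = sum_{k=1}^{n} k_p_x
k_p_x values:
  1_p_x = 0.977
  2_p_x = 0.948667
  3_p_x = 0.878466
e_x = 2.8041


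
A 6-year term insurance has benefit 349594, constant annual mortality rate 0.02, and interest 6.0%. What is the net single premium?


NSP = benefit * sum_{k=0}^{n-1} k_p_x * q * v^(k+1)
With constant q=0.02, v=0.943396
Sum = 0.093879
NSP = 349594 * 0.093879
= 32819.5418


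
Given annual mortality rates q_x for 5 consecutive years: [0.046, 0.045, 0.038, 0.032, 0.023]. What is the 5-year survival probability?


p_k = 1 - q_k for each year
Survival = product of (1 - q_k)
= 0.954 * 0.955 * 0.962 * 0.968 * 0.977
= 0.8289


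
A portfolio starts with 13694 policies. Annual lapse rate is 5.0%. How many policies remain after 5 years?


remaining = initial * (1 - lapse)^years
= 13694 * (1 - 0.05)^5
= 13694 * 0.773781
= 10596.1562


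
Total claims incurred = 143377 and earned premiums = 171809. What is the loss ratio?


Loss ratio = claims / premiums
= 143377 / 171809
= 0.8345


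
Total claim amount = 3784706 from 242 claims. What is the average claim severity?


severity = total / number
= 3784706 / 242
= 15639.281


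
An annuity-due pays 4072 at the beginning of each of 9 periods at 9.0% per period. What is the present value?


PV_due = PMT * (1-(1+i)^(-n))/i * (1+i)
PV_immediate = 24412.6454
PV_due = 24412.6454 * 1.09
= 26609.7834


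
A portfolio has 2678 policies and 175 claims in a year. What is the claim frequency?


frequency = claims / policies
= 175 / 2678
= 0.0653


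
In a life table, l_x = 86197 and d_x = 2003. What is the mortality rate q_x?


q_x = d_x / l_x
= 2003 / 86197
= 0.0232


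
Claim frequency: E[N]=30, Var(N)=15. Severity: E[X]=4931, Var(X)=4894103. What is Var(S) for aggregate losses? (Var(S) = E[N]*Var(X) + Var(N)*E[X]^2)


Var(S) = E[N]*Var(X) + Var(N)*E[X]^2
= 30*4894103 + 15*4931^2
= 146823090 + 364721415
= 5.1154e+08


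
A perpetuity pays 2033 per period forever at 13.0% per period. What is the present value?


PV = PMT / i
= 2033 / 0.13
= 15638.4615


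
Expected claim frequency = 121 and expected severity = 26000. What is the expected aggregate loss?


E[S] = E[N] * E[X]
= 121 * 26000
= 3.1460e+06
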